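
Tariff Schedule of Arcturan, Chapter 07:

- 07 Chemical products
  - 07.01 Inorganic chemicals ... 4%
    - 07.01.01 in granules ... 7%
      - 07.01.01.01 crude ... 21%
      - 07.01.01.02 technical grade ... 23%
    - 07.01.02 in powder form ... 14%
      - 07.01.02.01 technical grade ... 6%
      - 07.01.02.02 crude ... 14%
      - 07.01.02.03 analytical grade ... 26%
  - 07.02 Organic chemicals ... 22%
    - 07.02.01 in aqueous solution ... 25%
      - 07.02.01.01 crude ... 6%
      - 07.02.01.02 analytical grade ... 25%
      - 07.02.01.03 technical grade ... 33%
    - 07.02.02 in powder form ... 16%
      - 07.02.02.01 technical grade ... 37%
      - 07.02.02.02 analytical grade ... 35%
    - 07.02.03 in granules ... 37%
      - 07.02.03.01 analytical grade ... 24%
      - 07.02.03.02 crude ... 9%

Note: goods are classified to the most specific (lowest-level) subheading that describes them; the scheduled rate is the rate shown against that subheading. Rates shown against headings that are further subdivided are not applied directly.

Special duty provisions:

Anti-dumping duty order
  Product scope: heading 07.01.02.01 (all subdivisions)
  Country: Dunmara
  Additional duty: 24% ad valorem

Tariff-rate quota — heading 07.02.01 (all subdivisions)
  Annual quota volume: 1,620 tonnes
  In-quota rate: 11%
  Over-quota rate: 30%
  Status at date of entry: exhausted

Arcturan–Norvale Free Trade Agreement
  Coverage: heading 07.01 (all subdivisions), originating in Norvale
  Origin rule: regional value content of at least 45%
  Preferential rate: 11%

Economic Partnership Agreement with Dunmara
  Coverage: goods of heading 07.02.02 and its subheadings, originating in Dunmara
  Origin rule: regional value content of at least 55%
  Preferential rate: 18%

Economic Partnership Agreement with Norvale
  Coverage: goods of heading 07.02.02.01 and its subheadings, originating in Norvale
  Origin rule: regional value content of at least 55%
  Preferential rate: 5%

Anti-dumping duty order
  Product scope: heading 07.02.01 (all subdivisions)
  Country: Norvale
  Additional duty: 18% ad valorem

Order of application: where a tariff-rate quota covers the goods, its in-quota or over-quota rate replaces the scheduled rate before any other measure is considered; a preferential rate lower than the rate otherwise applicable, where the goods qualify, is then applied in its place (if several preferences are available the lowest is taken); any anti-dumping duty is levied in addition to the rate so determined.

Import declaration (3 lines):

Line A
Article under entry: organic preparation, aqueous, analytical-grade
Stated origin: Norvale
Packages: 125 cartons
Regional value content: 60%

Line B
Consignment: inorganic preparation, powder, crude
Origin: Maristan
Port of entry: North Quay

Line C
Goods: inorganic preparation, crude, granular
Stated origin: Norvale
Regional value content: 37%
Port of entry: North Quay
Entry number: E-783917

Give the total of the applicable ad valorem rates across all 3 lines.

Line A: organic → 07.02; aqueous → 07.02.01; analytical-grade → 07.02.01.02. Scheduled 25%. quota on 07.02.01 exhausted → over-quota 30%; Norvale agreement on 07.01: 07.02.01.02 not covered; Norvale agreement on 07.02.02.01: 07.02.01.02 not covered; anti-dumping (Norvale, 07.02.01): +18%; total 30% + 18% = 48%. → 48%.
Line B: inorganic → 07.01; powder → 07.01.02; crude → 07.01.02.02. Scheduled 14%. No special measure applies. → 14%.
Line C: inorganic → 07.01; granular → 07.01.01; crude → 07.01.01.01. Scheduled 21%. Norvale agreement on 07.01: RVC < 45%; Norvale agreement on 07.02.02.01: 07.01.01.01 not covered. → 21%.
Sum: 48% + 14% + 21% = 83%.

83%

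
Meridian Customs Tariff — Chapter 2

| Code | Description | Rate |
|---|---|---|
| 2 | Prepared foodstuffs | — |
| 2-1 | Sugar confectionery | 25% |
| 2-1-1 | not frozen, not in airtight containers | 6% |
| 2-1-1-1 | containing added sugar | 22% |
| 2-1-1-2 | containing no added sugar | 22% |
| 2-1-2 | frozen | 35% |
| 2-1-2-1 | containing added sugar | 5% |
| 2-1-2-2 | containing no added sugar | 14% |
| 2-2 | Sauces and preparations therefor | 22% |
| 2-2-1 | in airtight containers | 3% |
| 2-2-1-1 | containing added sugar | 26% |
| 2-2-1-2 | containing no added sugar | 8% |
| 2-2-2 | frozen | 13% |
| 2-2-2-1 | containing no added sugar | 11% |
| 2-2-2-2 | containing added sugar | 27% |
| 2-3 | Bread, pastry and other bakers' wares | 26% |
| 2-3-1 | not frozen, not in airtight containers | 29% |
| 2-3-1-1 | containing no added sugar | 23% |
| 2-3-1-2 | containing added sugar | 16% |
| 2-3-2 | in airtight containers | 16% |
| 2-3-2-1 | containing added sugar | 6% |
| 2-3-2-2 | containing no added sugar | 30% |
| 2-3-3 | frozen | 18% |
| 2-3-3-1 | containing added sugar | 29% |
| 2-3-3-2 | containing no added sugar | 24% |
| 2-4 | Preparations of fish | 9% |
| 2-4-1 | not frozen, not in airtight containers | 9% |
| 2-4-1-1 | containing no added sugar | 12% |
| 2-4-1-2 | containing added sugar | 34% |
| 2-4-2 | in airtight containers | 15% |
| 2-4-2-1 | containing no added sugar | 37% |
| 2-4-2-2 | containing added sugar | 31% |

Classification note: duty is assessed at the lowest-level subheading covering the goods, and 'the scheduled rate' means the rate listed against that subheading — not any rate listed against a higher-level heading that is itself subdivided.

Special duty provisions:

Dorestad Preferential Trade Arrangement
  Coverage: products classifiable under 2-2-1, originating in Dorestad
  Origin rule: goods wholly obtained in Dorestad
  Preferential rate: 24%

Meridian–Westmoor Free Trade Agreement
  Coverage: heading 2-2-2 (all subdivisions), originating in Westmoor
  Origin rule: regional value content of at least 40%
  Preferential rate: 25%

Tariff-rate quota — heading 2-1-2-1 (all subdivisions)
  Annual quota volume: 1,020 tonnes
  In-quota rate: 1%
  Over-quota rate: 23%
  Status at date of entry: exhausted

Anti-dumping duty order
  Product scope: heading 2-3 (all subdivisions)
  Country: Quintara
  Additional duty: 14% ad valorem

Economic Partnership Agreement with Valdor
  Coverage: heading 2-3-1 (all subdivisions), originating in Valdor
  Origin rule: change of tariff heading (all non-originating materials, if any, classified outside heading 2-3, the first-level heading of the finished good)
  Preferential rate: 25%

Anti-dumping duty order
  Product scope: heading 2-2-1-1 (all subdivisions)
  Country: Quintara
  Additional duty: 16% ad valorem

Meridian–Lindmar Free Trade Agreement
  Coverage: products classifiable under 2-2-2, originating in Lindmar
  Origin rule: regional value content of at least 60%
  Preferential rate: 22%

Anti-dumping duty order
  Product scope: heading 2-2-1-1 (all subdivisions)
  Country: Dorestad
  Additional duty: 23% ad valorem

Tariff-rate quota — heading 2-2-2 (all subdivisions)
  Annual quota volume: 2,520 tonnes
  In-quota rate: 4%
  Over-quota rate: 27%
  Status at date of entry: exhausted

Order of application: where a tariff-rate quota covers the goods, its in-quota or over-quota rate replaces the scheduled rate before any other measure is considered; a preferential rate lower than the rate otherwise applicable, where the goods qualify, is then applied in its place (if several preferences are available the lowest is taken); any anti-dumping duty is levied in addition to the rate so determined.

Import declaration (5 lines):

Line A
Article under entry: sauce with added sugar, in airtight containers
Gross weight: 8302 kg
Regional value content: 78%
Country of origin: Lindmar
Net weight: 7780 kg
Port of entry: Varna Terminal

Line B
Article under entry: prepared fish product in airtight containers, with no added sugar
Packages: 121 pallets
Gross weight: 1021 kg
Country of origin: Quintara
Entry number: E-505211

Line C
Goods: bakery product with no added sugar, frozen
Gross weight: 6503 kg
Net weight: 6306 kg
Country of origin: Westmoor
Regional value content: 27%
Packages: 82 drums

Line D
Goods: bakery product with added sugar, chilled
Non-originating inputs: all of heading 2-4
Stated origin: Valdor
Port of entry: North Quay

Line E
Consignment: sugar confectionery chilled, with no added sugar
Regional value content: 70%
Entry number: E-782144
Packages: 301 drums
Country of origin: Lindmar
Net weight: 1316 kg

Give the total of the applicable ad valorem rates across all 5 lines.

125%

Line A: sauce → 2-2; in airtight containers → 2-2-1; with added sugar → 2-2-1-1. Scheduled 26%. Lindmar agreement on 2-2-2: 2-2-1-1 not covered. → 26%.
Line B: prepared fish product → 2-4; in airtight containers → 2-4-2; with no added sugar → 2-4-2-1. Scheduled 37%. No special measure applies. → 37%.
Line C: bakery product → 2-3; frozen → 2-3-3; with no added sugar → 2-3-3-2. Scheduled 24%. Westmoor agreement on 2-2-2: 2-3-3-2 not covered. → 24%.
Line D: bakery product → 2-3; chilled → 2-3-1; with added sugar → 2-3-1-2. Scheduled 16%. Valdor agreement on 2-3-1: CTH met → 25% available; preference 25% not lower than 16% → no reduction. → 16%.
Line E: sugar confectionery → 2-1; chilled → 2-1-1; with no added sugar → 2-1-1-2. Scheduled 22%. Lindmar agreement on 2-2-2: 2-1-1-2 not covered. → 22%.
Sum: 26% + 37% + 24% + 16% + 22% = 125%.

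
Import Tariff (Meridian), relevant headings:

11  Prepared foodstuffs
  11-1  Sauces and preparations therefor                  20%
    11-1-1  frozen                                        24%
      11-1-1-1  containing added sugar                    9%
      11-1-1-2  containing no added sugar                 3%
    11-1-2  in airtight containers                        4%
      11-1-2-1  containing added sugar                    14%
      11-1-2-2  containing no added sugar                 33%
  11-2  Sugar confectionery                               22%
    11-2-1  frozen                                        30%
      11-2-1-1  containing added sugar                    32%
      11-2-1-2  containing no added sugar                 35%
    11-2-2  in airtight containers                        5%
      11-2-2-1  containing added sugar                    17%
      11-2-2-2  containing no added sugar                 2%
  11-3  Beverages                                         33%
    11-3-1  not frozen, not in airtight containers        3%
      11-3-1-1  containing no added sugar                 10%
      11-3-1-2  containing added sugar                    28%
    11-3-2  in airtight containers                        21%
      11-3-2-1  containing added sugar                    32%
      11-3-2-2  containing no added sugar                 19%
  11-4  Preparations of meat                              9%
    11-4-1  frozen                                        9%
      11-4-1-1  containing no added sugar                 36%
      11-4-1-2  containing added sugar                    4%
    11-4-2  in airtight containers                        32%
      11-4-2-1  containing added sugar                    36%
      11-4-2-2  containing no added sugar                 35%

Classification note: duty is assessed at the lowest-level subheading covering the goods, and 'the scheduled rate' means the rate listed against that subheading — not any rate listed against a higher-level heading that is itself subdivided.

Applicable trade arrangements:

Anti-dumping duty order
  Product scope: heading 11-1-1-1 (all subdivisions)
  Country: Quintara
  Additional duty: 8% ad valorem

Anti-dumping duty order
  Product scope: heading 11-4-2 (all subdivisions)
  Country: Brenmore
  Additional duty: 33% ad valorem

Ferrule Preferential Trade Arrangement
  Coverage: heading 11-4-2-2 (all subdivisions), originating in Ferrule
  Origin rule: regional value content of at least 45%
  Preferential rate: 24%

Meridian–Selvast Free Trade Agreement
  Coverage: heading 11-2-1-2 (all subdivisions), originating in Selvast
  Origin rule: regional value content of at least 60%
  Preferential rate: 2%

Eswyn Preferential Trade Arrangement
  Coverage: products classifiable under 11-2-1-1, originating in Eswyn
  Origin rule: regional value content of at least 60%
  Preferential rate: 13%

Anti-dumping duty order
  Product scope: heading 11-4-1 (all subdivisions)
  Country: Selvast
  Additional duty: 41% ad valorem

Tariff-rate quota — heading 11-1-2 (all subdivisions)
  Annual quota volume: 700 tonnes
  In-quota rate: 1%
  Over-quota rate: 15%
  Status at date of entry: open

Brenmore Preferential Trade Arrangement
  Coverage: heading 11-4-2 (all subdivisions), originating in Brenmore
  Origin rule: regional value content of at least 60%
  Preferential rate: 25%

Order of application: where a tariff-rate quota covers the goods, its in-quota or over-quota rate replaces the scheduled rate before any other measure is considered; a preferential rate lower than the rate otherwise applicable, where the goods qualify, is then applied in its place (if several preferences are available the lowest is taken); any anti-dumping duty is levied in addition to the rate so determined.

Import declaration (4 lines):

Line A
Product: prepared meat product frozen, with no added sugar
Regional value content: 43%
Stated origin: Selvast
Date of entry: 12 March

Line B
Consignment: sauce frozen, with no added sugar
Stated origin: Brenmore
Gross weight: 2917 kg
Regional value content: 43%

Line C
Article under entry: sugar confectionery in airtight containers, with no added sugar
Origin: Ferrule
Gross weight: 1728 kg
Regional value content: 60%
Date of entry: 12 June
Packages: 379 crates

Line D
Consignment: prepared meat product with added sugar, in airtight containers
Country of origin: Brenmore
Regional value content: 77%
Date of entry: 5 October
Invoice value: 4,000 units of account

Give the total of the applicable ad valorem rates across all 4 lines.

Line A: prepared meat product → 11-4; frozen → 11-4-1; with no added sugar → 11-4-1-1. Scheduled 36%. Selvast agreement on 11-2-1-2: 11-4-1-1 not covered; anti-dumping (Selvast, 11-4-1): +41%; total 36% + 41% = 77%. → 77%.
Line B: sauce → 11-1; frozen → 11-1-1; with no added sugar → 11-1-1-2. Scheduled 3%. Brenmore agreement on 11-4-2: 11-1-1-2 not covered. → 3%.
Line C: sugar confectionery → 11-2; in airtight containers → 11-2-2; with no added sugar → 11-2-2-2. Scheduled 2%. Ferrule agreement on 11-4-2-2: 11-2-2-2 not covered. → 2%.
Line D: prepared meat product → 11-4; in airtight containers → 11-4-2; with added sugar → 11-4-2-1. Scheduled 36%. Brenmore agreement on 11-4-2: RVC ≥ 60% → 25% available; preferential 25%; anti-dumping (Brenmore, 11-4-2): +33%; total 25% + 33% = 58%. → 58%.
Sum: 77% + 3% + 2% + 58% = 140%.

140%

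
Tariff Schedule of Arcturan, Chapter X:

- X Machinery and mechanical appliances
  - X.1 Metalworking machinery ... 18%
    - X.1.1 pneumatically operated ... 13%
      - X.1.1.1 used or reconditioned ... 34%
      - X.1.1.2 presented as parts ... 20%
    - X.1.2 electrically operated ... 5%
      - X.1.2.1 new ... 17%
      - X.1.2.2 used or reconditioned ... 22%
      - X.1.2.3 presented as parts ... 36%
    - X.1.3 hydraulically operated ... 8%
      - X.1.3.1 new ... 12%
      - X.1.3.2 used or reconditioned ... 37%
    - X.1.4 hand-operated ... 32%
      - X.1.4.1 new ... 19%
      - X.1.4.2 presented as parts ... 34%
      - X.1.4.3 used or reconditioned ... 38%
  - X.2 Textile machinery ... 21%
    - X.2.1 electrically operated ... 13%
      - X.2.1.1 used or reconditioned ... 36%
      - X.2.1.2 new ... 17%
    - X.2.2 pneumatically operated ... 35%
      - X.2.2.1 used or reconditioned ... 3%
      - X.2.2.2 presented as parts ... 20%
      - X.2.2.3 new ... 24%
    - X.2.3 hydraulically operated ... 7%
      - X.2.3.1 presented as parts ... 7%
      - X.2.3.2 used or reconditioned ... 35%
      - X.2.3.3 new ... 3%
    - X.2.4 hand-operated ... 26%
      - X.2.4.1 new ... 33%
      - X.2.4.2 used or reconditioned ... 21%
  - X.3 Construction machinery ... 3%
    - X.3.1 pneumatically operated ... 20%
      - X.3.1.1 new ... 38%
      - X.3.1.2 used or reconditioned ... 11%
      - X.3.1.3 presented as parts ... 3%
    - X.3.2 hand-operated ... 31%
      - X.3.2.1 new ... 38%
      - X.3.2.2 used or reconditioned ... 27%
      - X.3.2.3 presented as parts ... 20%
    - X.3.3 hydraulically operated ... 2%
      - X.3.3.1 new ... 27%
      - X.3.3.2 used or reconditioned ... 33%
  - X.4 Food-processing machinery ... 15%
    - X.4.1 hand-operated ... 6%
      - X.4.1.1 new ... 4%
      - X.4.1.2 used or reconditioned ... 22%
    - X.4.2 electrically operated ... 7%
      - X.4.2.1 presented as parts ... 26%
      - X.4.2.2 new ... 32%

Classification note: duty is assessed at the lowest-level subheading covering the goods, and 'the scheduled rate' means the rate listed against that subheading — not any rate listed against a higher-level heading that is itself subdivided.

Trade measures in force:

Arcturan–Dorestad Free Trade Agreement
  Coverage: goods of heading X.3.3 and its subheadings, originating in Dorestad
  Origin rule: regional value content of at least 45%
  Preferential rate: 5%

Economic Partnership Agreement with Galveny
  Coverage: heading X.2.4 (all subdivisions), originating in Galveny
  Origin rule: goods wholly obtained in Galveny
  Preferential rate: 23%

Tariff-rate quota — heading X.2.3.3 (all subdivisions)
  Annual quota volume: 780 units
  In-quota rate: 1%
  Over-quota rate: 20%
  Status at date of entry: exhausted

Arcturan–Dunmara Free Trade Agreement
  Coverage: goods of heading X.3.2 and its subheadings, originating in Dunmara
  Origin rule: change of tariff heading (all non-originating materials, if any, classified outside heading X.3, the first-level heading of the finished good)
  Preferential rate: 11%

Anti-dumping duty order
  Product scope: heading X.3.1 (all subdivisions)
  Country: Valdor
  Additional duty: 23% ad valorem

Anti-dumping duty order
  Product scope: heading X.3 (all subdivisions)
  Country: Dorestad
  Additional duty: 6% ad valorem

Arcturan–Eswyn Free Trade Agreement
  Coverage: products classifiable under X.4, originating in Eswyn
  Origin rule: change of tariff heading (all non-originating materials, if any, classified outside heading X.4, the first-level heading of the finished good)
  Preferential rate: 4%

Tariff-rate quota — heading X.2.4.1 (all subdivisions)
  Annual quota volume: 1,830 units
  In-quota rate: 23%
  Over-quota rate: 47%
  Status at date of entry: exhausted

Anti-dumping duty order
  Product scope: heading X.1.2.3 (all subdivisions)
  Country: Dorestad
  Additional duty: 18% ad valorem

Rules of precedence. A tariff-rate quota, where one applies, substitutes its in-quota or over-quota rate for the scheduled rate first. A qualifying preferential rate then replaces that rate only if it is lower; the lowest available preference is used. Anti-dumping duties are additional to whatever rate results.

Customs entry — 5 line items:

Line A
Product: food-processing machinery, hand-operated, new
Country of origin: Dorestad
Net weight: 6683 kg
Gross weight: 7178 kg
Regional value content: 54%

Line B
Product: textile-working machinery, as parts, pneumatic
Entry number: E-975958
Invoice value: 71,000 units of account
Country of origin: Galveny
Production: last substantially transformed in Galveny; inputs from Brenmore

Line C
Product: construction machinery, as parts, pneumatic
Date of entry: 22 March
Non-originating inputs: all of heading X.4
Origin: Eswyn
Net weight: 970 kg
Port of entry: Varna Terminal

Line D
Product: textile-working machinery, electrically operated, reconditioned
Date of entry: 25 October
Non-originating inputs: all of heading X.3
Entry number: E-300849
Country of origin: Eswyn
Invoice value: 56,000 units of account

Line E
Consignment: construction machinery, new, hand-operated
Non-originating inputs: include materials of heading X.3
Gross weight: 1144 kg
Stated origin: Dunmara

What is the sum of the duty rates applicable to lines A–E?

101%

Line A: food-processing → X.4; hand-operated → X.4.1; new → X.4.1.1. Scheduled 4%. Dorestad agreement on X.3.3: X.4.1.1 not covered. → 4%.
Line B: textile-working → X.2; pneumatic → X.2.2; as parts → X.2.2.2. Scheduled 20%. Galveny agreement on X.2.4: X.2.2.2 not covered. → 20%.
Line C: construction → X.3; pneumatic → X.3.1; as parts → X.3.1.3. Scheduled 3%. Eswyn agreement on X.4: X.3.1.3 not covered. → 3%.
Line D: textile-working → X.2; electrically operated → X.2.1; reconditioned → X.2.1.1. Scheduled 36%. Eswyn agreement on X.4: X.2.1.1 not covered. → 36%.
Line E: construction → X.3; hand-operated → X.3.2; new → X.3.2.1. Scheduled 38%. Dunmara agreement on X.3.2: CTH not met. → 38%.
Sum: 4% + 20% + 3% + 36% + 38% = 101%.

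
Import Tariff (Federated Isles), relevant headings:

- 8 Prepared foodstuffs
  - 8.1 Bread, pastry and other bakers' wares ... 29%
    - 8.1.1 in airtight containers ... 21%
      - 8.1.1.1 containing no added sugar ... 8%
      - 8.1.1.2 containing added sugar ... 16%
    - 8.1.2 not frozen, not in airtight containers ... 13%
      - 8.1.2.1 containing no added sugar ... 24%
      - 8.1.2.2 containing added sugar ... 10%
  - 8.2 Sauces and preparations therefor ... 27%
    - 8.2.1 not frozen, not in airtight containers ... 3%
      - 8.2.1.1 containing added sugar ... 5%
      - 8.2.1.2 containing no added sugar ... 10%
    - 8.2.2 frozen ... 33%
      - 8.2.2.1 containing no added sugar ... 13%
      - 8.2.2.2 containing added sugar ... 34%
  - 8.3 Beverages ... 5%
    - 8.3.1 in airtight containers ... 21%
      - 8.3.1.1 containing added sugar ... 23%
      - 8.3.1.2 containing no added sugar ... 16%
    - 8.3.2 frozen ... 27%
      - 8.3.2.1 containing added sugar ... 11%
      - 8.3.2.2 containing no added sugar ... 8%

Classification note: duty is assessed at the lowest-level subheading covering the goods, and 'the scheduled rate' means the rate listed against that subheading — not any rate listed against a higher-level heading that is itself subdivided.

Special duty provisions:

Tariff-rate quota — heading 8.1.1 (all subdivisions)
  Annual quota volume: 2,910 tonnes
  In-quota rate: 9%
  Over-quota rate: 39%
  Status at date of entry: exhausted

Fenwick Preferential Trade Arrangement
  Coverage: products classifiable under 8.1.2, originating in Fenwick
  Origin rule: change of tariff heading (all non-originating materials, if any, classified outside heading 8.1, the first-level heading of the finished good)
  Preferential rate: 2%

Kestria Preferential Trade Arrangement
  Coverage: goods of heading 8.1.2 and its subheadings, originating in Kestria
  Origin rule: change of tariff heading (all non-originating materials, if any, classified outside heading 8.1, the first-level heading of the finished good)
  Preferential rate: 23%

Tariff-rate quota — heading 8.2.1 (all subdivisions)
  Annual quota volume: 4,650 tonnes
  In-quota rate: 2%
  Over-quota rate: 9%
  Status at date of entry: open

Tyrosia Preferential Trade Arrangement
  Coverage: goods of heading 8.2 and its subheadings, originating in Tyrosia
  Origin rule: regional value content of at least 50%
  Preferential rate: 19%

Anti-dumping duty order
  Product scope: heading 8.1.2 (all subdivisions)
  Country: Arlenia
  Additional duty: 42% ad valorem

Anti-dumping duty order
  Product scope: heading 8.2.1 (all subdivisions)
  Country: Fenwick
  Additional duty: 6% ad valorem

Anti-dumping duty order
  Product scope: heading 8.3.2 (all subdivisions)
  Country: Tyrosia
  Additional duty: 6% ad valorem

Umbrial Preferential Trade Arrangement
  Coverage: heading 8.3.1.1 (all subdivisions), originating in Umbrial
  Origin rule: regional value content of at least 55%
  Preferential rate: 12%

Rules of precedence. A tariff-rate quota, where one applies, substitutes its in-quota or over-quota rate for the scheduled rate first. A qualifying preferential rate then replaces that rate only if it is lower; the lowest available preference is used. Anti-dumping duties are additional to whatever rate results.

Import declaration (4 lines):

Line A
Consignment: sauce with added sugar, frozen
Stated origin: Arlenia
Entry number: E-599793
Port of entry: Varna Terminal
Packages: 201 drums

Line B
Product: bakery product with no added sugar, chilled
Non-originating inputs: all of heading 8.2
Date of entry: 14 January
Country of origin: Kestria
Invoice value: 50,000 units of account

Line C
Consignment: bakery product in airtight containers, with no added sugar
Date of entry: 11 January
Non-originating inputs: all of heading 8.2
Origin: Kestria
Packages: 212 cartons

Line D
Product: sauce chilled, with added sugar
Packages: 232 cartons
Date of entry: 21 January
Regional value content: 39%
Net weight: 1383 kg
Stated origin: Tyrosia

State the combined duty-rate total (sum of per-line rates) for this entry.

Line A: sauce → 8.2; frozen → 8.2.2; with added sugar → 8.2.2.2. Scheduled 34%. No special measure applies. → 34%.
Line B: bakery product → 8.1; chilled → 8.1.2; with no added sugar → 8.1.2.1. Scheduled 24%. Kestria agreement on 8.1.2: CTH met → 23% available; preferential 23%. → 23%.
Line C: bakery product → 8.1; in airtight containers → 8.1.1; with no added sugar → 8.1.1.1. Scheduled 8%. quota on 8.1.1 exhausted → over-quota 39%; Kestria agreement on 8.1.2: 8.1.1.1 not covered. → 39%.
Line D: sauce → 8.2; chilled → 8.2.1; with added sugar → 8.2.1.1. Scheduled 5%. quota on 8.2.1 open → in-quota 2%; Tyrosia agreement on 8.2: RVC < 50%. → 2%.
Sum: 34% + 23% + 39% + 2% = 98%.

98%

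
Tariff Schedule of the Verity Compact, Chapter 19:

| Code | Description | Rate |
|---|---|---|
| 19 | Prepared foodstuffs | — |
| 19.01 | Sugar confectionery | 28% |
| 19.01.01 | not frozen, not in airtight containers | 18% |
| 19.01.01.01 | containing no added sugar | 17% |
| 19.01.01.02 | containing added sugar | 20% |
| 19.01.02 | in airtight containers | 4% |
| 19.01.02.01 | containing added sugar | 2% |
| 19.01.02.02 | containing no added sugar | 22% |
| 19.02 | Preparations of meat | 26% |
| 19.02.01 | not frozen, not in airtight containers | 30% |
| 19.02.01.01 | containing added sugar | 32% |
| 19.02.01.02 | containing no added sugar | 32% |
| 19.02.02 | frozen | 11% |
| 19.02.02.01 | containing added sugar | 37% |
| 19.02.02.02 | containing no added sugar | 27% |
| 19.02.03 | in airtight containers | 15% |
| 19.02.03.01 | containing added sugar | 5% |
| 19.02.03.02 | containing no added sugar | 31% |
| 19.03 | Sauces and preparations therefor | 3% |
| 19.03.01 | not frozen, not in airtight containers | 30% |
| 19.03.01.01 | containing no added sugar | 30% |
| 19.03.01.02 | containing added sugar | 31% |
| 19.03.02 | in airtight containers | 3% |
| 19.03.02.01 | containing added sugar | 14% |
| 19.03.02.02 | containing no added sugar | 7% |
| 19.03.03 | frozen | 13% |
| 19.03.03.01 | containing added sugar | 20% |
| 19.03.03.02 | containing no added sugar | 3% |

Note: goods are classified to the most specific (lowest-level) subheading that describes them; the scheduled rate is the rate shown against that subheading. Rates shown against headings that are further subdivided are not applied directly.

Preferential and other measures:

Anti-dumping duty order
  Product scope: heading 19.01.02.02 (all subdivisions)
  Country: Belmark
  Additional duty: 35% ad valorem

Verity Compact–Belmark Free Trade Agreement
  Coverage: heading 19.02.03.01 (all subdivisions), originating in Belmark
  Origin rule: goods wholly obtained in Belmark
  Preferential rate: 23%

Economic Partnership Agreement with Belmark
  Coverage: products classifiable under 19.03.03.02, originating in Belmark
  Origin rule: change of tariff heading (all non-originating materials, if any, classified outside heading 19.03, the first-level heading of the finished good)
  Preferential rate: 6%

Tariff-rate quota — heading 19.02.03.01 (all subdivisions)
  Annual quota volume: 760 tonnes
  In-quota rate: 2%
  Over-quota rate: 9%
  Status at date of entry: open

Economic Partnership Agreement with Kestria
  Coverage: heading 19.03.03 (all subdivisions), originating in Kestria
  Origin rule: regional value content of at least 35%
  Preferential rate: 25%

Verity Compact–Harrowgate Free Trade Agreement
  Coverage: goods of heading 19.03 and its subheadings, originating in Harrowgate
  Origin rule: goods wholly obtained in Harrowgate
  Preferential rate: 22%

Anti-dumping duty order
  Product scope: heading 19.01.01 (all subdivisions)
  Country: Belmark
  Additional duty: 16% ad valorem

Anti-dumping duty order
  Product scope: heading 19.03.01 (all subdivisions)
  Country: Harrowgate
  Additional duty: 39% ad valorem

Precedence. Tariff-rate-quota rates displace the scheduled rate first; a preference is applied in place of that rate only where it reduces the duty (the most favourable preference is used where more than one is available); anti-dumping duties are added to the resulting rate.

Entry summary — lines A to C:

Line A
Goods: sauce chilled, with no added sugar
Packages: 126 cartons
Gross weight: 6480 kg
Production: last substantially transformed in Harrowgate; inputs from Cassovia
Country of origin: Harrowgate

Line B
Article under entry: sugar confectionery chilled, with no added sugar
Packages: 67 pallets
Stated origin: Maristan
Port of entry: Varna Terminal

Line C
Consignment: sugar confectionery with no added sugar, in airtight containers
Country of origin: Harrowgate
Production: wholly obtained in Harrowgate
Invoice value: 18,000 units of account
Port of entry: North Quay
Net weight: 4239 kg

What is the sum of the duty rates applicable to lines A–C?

Line A: sauce → 19.03; chilled → 19.03.01; with no added sugar → 19.03.01.01. Scheduled 30%. Harrowgate agreement on 19.03: not wholly obtained; anti-dumping (Harrowgate, 19.03.01): +39%; total 30% + 39% = 69%. → 69%.
Line B: sugar confectionery → 19.01; chilled → 19.01.01; with no added sugar → 19.01.01.01. Scheduled 17%. No special measure applies. → 17%.
Line C: sugar confectionery → 19.01; in airtight containers → 19.01.02; with no added sugar → 19.01.02.02. Scheduled 22%. Harrowgate agreement on 19.03: 19.01.02.02 not covered. → 22%.
Sum: 69% + 17% + 22% = 108%.

108%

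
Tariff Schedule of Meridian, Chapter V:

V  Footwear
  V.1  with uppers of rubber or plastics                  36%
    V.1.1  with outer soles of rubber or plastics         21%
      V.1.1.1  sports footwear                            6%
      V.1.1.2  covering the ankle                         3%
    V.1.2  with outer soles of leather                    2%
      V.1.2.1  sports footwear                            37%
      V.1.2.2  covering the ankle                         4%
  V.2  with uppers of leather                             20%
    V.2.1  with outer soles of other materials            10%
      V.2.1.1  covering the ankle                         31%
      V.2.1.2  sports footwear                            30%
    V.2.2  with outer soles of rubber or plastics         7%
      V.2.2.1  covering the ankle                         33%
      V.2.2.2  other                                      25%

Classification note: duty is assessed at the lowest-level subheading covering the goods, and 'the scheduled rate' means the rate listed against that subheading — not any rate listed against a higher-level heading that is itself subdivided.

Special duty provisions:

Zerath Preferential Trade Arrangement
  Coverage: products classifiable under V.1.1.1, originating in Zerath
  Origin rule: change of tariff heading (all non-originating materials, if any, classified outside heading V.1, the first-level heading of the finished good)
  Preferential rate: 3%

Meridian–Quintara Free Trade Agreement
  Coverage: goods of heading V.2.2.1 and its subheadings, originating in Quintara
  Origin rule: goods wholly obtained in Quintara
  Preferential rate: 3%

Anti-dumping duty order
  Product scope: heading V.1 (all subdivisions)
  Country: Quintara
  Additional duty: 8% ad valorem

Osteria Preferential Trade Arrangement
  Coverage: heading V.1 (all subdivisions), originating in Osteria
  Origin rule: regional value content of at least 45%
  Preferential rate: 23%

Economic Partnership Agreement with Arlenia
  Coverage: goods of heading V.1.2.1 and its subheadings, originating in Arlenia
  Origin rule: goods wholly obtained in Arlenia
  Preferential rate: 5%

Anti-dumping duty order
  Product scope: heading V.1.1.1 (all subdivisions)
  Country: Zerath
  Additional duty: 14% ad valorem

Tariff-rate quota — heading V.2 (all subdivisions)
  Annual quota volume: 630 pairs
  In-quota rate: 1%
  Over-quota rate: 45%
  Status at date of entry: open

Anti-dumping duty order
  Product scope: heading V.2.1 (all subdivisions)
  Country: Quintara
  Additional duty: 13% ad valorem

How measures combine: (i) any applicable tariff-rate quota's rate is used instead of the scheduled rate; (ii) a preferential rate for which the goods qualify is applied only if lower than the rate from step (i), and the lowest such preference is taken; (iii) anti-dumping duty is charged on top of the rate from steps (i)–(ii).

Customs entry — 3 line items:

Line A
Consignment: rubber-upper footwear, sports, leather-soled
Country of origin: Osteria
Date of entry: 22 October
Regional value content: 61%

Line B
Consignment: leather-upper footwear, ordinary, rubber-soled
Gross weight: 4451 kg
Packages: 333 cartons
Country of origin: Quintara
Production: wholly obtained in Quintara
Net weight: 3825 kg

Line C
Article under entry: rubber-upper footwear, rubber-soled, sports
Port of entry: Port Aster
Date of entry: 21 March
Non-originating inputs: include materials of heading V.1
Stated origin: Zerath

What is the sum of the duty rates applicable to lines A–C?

Line A: rubber-upper → V.1; leather-soled → V.1.2; sports → V.1.2.1. Scheduled 37%. Osteria agreement on V.1: RVC ≥ 45% → 23% available; preferential 23%. → 23%.
Line B: leather-upper → V.2; rubber-soled → V.2.2; ordinary → V.2.2.2. Scheduled 25%. quota on V.2 open → in-quota 1%; Quintara agreement on V.2.2.1: V.2.2.2 not covered. → 1%.
Line C: rubber-upper → V.1; rubber-soled → V.1.1; sports → V.1.1.1. Scheduled 6%. Zerath agreement on V.1.1.1: CTH not met; anti-dumping (Zerath, V.1.1.1): +14%; total 6% + 14% = 20%. → 20%.
Sum: 23% + 1% + 20% = 44%.

44%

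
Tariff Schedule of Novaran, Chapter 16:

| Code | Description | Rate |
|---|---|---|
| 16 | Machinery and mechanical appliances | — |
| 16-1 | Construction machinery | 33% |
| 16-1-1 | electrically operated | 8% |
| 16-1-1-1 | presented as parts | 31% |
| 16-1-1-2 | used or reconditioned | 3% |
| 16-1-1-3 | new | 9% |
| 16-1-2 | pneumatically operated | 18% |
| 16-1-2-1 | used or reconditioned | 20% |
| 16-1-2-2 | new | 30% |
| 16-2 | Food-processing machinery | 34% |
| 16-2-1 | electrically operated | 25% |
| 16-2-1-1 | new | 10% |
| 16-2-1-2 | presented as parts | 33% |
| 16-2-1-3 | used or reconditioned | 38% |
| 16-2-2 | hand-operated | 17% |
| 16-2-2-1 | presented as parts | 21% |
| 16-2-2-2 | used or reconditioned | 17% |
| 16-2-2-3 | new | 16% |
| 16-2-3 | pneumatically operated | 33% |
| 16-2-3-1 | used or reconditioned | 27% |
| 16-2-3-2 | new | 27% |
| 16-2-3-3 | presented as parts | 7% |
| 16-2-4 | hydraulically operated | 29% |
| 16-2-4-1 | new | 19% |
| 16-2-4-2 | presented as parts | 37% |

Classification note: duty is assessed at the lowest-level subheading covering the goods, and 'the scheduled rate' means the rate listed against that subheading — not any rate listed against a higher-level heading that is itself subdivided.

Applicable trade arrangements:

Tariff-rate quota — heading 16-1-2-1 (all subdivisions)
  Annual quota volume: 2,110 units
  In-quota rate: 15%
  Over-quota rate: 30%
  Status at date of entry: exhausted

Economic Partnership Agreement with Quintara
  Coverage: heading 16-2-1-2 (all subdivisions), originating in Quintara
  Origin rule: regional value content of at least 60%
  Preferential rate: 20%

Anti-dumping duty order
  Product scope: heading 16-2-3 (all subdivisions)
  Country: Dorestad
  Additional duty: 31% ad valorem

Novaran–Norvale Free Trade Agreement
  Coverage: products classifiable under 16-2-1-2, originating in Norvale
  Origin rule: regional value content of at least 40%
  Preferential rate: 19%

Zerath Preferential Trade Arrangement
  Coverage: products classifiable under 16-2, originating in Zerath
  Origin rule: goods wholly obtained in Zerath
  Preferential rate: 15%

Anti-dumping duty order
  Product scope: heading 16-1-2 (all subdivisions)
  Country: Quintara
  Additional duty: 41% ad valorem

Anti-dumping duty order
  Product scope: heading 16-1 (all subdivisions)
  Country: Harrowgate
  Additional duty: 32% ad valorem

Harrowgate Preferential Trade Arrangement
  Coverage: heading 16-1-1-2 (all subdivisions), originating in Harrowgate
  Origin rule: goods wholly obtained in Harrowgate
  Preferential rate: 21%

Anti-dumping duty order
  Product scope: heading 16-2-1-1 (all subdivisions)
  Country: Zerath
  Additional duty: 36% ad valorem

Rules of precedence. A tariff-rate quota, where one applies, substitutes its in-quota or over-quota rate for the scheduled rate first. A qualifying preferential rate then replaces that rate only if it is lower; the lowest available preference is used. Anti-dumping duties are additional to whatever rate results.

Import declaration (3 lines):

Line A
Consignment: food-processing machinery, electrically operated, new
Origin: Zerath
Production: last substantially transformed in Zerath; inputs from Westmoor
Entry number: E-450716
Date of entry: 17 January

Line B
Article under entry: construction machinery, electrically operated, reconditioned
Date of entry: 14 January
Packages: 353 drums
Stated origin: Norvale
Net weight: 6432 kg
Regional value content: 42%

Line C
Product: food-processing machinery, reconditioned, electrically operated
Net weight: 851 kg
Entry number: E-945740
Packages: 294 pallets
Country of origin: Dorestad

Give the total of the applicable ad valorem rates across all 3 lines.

87%

Line A: food-processing → 16-2; electrically operated → 16-2-1; new → 16-2-1-1. Scheduled 10%. Zerath agreement on 16-2: not wholly obtained; anti-dumping (Zerath, 16-2-1-1): +36%; total 10% + 36% = 46%. → 46%.
Line B: construction → 16-1; electrically operated → 16-1-1; reconditioned → 16-1-1-2. Scheduled 3%. Norvale agreement on 16-2-1-2: 16-1-1-2 not covered. → 3%.
Line C: food-processing → 16-2; electrically operated → 16-2-1; reconditioned → 16-2-1-3. Scheduled 38%. No special measure applies. → 38%.
Sum: 46% + 3% + 38% = 87%.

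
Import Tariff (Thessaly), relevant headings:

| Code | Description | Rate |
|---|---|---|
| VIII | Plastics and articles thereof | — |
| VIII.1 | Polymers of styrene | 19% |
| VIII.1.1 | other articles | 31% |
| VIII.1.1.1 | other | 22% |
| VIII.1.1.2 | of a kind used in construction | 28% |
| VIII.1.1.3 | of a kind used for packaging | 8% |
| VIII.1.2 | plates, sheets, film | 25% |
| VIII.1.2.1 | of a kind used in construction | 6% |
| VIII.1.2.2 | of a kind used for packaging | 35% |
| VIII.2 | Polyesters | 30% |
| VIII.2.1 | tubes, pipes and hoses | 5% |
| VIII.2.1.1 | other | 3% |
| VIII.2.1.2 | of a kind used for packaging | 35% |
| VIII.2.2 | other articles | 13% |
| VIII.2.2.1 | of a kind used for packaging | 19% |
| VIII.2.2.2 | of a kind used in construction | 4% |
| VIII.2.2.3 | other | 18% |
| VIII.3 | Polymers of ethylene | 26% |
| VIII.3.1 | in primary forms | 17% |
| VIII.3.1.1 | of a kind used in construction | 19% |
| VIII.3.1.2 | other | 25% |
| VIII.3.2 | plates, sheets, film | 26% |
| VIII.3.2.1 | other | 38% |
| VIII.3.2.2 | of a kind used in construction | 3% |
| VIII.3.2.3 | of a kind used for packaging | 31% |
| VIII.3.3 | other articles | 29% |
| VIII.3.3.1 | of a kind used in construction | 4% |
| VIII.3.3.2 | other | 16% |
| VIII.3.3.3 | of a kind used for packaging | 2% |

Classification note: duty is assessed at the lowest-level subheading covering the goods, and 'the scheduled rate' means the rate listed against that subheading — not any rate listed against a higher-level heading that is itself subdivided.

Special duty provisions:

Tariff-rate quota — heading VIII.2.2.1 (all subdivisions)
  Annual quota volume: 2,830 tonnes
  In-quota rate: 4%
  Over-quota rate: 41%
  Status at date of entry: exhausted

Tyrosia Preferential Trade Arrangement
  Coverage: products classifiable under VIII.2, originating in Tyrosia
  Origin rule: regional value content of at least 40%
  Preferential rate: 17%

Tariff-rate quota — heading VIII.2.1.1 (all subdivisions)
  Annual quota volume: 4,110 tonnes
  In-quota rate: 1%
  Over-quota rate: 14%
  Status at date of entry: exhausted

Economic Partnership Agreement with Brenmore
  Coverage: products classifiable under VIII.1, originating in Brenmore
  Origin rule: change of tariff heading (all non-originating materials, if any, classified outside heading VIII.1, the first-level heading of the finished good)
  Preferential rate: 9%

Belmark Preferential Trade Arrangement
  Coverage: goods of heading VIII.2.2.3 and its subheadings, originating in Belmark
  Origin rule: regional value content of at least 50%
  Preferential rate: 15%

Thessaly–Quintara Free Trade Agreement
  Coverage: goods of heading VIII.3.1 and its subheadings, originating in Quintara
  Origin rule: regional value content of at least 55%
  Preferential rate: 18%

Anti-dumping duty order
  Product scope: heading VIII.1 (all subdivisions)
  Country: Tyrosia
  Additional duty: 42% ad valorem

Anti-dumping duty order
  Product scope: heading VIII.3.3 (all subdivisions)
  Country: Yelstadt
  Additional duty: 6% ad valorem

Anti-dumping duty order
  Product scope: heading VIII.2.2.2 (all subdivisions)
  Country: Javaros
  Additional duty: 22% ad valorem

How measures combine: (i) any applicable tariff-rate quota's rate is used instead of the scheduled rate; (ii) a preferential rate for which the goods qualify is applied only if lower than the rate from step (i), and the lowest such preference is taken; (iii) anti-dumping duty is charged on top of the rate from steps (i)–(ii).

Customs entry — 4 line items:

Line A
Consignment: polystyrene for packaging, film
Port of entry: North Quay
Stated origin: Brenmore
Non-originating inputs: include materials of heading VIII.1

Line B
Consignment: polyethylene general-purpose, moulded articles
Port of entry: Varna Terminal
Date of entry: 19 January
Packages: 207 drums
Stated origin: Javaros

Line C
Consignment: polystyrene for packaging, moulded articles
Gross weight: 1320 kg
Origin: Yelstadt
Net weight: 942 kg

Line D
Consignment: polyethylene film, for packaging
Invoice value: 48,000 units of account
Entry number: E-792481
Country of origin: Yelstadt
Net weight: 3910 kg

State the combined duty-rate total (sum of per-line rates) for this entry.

90%

Line A: polystyrene → VIII.1; film → VIII.1.2; for packaging → VIII.1.2.2. Scheduled 35%. Brenmore agreement on VIII.1: CTH not met. → 35%.
Line B: polyethylene → VIII.3; moulded articles → VIII.3.3; general-purpose → VIII.3.3.2. Scheduled 16%. No special measure applies. → 16%.
Line C: polystyrene → VIII.1; moulded articles → VIII.1.1; for packaging → VIII.1.1.3. Scheduled 8%. No special measure applies. → 8%.
Line D: polyethylene → VIII.3; film → VIII.3.2; for packaging → VIII.3.2.3. Scheduled 31%. No special measure applies. → 31%.
Sum: 35% + 16% + 8% + 31% = 90%.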